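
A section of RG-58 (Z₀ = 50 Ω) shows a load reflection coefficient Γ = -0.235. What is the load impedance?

Z_L ≈ 31 Ω

Z_L = Z_0·(1 + Γ)/(1 − Γ) = 50·(0.765)/(1.23)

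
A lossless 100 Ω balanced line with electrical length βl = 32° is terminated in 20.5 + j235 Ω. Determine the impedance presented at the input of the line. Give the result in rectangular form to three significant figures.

Z_in ≈ 121 − j602 Ω

tan(βl) = tan(32°) = 0.625
Z_in = Z_0·(Z_L + jZ_0·tanβl)/(Z_0 + jZ_L·tanβl)
     = 100·(20.5 + j297)/(-46.8 + j12.8)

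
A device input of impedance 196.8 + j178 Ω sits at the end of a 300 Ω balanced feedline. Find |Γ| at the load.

|Γ| ≈ 0.39

Γ = (Z_L − Z_0)/(Z_L + Z_0) = (-103.2 + j178)/(496.8 + j178)
|Γ| = 206/528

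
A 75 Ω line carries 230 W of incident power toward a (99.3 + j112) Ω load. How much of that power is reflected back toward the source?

P_reflected ≈ 70.4 W

|Γ| = |(24.3 + j112)/(174.3 + j112)| = 0.553
|Γ|² = 0.306
P_refl = |Γ|²·P_inc = 70.4 W, P_del = (1 − |Γ|²)·P_inc = 160 W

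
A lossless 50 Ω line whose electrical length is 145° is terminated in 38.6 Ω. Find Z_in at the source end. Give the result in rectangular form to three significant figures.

tan(βl) = tan(145°) = -0.7
Z_in = Z_0·(Z_L + jZ_0·tanβl)/(Z_0 + jZ_L·tanβl)
     = 50·(38.6 − j35)/(50 − j27)

Z_in ≈ 44.5 − j10.9 Ω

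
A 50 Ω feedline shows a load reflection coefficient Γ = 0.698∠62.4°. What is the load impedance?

Z_L ≈ 30.5 + j73.6 Ω

Z_L = Z_0·(1 + Γ)/(1 − Γ) = 50·(1.32 + j0.619)/(0.677 − j0.619)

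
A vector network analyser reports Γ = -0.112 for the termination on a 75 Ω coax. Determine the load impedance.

Z_L = Z_0·(1 + Γ)/(1 − Γ) = 75·(0.888)/(1.11)

Z_L ≈ 59.9 Ω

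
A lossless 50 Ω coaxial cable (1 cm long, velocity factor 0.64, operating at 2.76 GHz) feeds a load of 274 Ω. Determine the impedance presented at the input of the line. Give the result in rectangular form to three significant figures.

Z_in ≈ 14.5 − j37.3 Ω

λ = v/f = 0.64·c / 2.76 GHz = 0.0696 m
βl = 2π·l/λ = 2π × 0.144 = 51.7°
tan(βl) = tan(51.7°) = 1.27
Z_in = Z_0·(Z_L + jZ_0·tanβl)/(Z_0 + jZ_L·tanβl)
     = 50·(274 + j63.4)/(50 + j348)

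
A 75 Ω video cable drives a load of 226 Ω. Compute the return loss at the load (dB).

RL ≈ 5.99 dB

Γ = (226 − 75)/(226 + 75) = 0.502
RL = −20·log₁₀|Γ| = −20·log₁₀(0.502)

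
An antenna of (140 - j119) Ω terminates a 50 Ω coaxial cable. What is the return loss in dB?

RL ≈ 3.54 dB

Γ = (90 − j119)/(190 − j119), |Γ| = 0.666
RL = −20·log₁₀|Γ| = −20·log₁₀(0.666)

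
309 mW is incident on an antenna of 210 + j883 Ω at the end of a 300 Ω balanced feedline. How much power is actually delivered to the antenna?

|Γ| = |(-90 + j883)/(510 + j883)| = 0.87
|Γ|² = 0.758
P_refl = |Γ|²·P_inc = 234 mW, P_del = (1 − |Γ|²)·P_inc = 74.9 mW

P_delivered ≈ 74.9 mW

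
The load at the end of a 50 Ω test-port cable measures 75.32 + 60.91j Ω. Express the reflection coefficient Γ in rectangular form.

Γ ≈ 0.355 + j0.314

Γ = (Z_L − Z_0)/(Z_L + Z_0) = (25.32 + j60.91)/(125.3 + j60.91)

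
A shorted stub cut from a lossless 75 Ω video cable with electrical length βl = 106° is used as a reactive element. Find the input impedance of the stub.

Z_in ≈ −j262 Ω

tan(βl) = -3.49
For a shorted stub, Z_in = jZ_0·tan(βl)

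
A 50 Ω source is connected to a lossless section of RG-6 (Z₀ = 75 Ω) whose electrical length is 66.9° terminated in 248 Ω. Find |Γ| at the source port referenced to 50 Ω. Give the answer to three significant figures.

tan(βl) = 2.34
Z_in = Z_0·(Z_L + jZ_0·tanβl)/(Z_0 + jZ_L·tanβl) = 26.4 − j28.6 Ω
Γ_s = (Z_in − Z_s)/(Z_in + Z_s) = (-23.6 − j28.6)/(76.4 − j28.6), |Γ_s| = 0.455

|Γ| ≈ 0.455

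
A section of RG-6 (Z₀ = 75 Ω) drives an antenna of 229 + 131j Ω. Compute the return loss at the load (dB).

Γ = (154 + j131)/(304 + j131), |Γ| = 0.611
RL = −20·log₁₀|Γ| = −20·log₁₀(0.611)

RL ≈ 4.28 dB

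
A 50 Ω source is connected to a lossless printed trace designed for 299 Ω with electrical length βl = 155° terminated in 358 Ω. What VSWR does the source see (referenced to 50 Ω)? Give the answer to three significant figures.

VSWR ≈ 6.78

tan(βl) = -0.466
Z_in = Z_0·(Z_L + jZ_0·tanβl)/(Z_0 + jZ_L·tanβl) = 332 + j46.1 Ω
Γ_s = (Z_in − Z_s)/(Z_in + Z_s) = (282 + j46.1)/(382 + j46.1), |Γ_s| = 0.743
VSWR = (1 + |Γ_s|)/(1 − |Γ_s|)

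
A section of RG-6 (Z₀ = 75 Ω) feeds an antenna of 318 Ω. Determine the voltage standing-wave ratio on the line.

For a purely resistive load, VSWR = R_L/Z_0 or Z_0/R_L (whichever > 1) = 318/75

VSWR ≈ 4.24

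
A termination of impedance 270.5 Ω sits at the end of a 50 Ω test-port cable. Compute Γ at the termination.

Γ = 0.688

Γ = (Z_L − Z_0)/(Z_L + Z_0) = (270.5 − 50)/(270.5 + 50) = 220.5/320.5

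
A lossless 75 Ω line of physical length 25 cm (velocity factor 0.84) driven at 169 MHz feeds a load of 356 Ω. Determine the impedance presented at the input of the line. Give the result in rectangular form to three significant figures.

Z_in ≈ 20.6 − j40.2 Ω

λ = v/f = 0.84·c / 169 MHz = 1.49 m
βl = 2π·l/λ = 2π × 0.168 = 60.4°
tan(βl) = tan(60.4°) = 1.76
Z_in = Z_0·(Z_L + jZ_0·tanβl)/(Z_0 + jZ_L·tanβl)
     = 75·(356 + j132)/(75 + j626)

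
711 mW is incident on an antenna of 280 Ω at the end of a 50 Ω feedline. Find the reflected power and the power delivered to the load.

P_reflected ≈ 345 mW; P_delivered ≈ 366 mW

Γ = (280 − 50)/(280 + 50) = 0.697
|Γ|² = 0.486
P_refl = |Γ|²·P_inc = 345 mW, P_del = (1 − |Γ|²)·P_inc = 366 mW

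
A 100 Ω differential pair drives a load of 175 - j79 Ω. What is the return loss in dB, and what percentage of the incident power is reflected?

Γ = (75 − j79)/(275 − j79), |Γ| = 0.381
RL = −20·log₁₀(0.381) = 8.39 dB
P_refl/P_inc = |Γ|² = 0.145

RL ≈ 8.39 dB; 14.5% of incident power reflected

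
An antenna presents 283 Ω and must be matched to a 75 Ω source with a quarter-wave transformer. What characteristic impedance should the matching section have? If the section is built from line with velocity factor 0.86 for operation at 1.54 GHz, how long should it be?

Z_qwt ≈ 146 Ω; length ≈ 4.19 cm

Z_qwt = √(Z_0·R_L) = √(75 × 283) = √21220
λ = 0.86·c/f = 0.168 m, so l = λ/4 = 0.0419 m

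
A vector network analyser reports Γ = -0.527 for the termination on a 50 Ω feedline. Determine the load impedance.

Z_L = Z_0·(1 + Γ)/(1 − Γ) = 50·(0.473)/(1.53)

Z_L ≈ 15.5 Ω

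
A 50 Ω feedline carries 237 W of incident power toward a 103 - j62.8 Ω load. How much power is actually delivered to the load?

P_delivered ≈ 178 W

|Γ| = |(53 − j62.8)/(153 − j62.8)| = 0.497
|Γ|² = 0.247
P_refl = |Γ|²·P_inc = 58.5 W, P_del = (1 − |Γ|²)·P_inc = 178 W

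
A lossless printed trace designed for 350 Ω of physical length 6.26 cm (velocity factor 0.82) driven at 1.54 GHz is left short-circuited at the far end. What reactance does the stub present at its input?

λ = v/f = 0.82·c / 1.54 GHz = 0.16 m
βl = 2π·l/λ = 2π × 0.392 = 141°
tan(βl) = -0.808
For a short-circuited stub, Z_in = jZ_0·tan(βl)

X_in ≈ -283 Ω (capacitive)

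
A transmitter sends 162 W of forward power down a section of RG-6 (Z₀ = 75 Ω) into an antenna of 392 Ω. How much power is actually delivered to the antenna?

P_delivered ≈ 87.4 W

Γ = (392 − 75)/(392 + 75) = 0.679
|Γ|² = 0.461
P_refl = |Γ|²·P_inc = 74.6 W, P_del = (1 − |Γ|²)·P_inc = 87.4 W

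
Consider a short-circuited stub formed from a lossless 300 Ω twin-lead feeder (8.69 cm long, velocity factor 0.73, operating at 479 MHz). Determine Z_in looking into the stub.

Z_in ≈ +j759 Ω

λ = v/f = 0.73·c / 479 MHz = 0.457 m
βl = 2π·l/λ = 2π × 0.19 = 68.4°
tan(βl) = 2.53
For a short-circuited stub, Z_in = jZ_0·tan(βl)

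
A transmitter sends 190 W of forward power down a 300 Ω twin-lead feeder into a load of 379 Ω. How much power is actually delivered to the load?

P_delivered ≈ 187 W

Γ = (379 − 300)/(379 + 300) = 0.116
|Γ|² = 0.0135
P_refl = |Γ|²·P_inc = 2.57 W, P_del = (1 − |Γ|²)·P_inc = 187 W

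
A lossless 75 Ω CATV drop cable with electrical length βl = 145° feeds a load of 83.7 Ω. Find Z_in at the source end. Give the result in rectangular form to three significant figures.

tan(βl) = tan(145°) = -0.7
Z_in = Z_0·(Z_L + jZ_0·tanβl)/(Z_0 + jZ_L·tanβl)
     = 75·(83.7 − j52.5)/(75 − j58.6)

Z_in ≈ 77.4 + j8 Ω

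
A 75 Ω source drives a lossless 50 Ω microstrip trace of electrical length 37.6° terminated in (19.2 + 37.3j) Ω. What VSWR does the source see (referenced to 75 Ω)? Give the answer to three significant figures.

VSWR ≈ 2.99

tan(βl) = 0.77
Z_in = Z_0·(Z_L + jZ_0·tanβl)/(Z_0 + jZ_L·tanβl) = 114 + j99 Ω
Γ_s = (Z_in − Z_s)/(Z_in + Z_s) = (38.9 + j99)/(189 + j99), |Γ_s| = 0.499
VSWR = (1 + |Γ_s|)/(1 − |Γ_s|)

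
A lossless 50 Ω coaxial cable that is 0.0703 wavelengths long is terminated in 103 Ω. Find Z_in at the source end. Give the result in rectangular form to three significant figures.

Z_in ≈ 64.7 − j39.4 Ω

βl = 2π × 0.0703 = 25.3°
tan(βl) = tan(25.3°) = 0.473
Z_in = Z_0·(Z_L + jZ_0·tanβl)/(Z_0 + jZ_L·tanβl)
     = 50·(103 + j23.6)/(50 + j48.7)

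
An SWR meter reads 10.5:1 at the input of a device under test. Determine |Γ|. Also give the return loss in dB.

|Γ| = (S − 1)/(S + 1) = (10.5 − 1)/(10.5 + 1) = 9.5/11.5
RL = −20·log₁₀|Γ| = −20·log₁₀(0.826)

|Γ| ≈ 0.826; return loss ≈ 1.66 dB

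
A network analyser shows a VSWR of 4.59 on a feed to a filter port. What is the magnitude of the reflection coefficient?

|Γ| ≈ 0.642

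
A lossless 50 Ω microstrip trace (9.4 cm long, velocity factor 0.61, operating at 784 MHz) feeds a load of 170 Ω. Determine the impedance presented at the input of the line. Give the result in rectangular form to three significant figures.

Z_in ≈ 38 + j55.4 Ω

λ = v/f = 0.61·c / 784 MHz = 0.233 m
βl = 2π·l/λ = 2π × 0.403 = 145°
tan(βl) = tan(145°) = -0.701
Z_in = Z_0·(Z_L + jZ_0·tanβl)/(Z_0 + jZ_L·tanβl)
     = 50·(170 − j35)/(50 − j119)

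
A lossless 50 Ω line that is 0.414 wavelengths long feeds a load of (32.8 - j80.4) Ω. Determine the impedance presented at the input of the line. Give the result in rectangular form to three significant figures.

Z_in ≈ 286 + j57.7 Ω

βl = 2π × 0.414 = 149°
tan(βl) = tan(149°) = -0.6
Z_in = Z_0·(Z_L + jZ_0·tanβl)/(Z_0 + jZ_L·tanβl)
     = 50·(32.8 − j110)/(1.77 − j19.7)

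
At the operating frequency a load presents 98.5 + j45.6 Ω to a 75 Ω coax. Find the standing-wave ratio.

VSWR ≈ 1.8

Γ = (Z_L − Z_0)/(Z_L + Z_0) = (23.5 + j45.6)/(173.5 + j45.6)
|Γ| = 51.3/179 = 0.286
VSWR = (1 + |Γ|)/(1 − |Γ|) = 1.29/0.714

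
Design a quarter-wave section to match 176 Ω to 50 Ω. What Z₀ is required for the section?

Z_qwt = √(Z_0·R_L) = √(50 × 176) = √8800

Z_qwt ≈ 93.8 Ω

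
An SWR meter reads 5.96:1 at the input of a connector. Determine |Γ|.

|Γ| = (S − 1)/(S + 1) = (5.96 − 1)/(5.96 + 1) = 4.96/6.96

|Γ| ≈ 0.713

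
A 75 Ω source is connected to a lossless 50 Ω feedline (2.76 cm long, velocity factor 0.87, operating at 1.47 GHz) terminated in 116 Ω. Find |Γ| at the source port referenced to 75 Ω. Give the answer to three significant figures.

|Γ| ≈ 0.492

λ = v/f = 0.87·c / 1.47 GHz = 0.178 m
βl = 2π·l/λ = 2π × 0.155 = 56°
tan(βl) = 1.48
Z_in = Z_0·(Z_L + jZ_0·tanβl)/(Z_0 + jZ_L·tanβl) = 28.9 − j25.4 Ω
Γ_s = (Z_in − Z_s)/(Z_in + Z_s) = (-46.1 − j25.4)/(104 − j25.4), |Γ_s| = 0.492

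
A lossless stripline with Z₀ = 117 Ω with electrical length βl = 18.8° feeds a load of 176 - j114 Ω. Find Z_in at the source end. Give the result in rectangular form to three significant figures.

tan(βl) = tan(18.8°) = 0.34
Z_in = Z_0·(Z_L + jZ_0·tanβl)/(Z_0 + jZ_L·tanβl)
     = 117·(176 − j74.2)/(156 + j59.9)

Z_in ≈ 96.5 − j92.8 Ω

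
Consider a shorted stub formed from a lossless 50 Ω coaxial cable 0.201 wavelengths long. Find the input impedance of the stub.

Z_in ≈ +j157 Ω

βl = 2π × 0.201 = 72.4°
tan(βl) = 3.14
For a shorted stub, Z_in = jZ_0·tan(βl)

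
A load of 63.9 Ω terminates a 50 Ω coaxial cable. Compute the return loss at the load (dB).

RL ≈ 18.3 dB

Γ = (63.9 − 50)/(63.9 + 50) = 0.122
RL = −20·log₁₀|Γ| = −20·log₁₀(0.122)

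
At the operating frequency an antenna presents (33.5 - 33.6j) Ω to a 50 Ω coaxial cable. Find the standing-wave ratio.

VSWR ≈ 2.42

Γ = (Z_L − Z_0)/(Z_L + Z_0) = (-16.5 − j33.6)/(83.5 − j33.6)
|Γ| = 37.4/90 = 0.416
VSWR = (1 + |Γ|)/(1 − |Γ|) = 1.42/0.584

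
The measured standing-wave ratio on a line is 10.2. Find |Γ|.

|Γ| ≈ 0.821

|Γ| = (S − 1)/(S + 1) = (10.2 − 1)/(10.2 + 1) = 9.2/11.2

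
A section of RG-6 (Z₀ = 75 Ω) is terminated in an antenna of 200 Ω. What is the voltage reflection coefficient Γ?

Γ = (Z_L − Z_0)/(Z_L + Z_0) = (200 − 75)/(200 + 75) = 125/275

Γ = 0.455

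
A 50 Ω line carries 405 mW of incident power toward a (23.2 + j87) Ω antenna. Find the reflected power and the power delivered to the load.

|Γ| = |(-26.8 + j87)/(73.2 + j87)| = 0.801
|Γ|² = 0.641
P_refl = |Γ|²·P_inc = 260 mW, P_del = (1 − |Γ|²)·P_inc = 145 mW

P_reflected ≈ 260 mW; P_delivered ≈ 145 mW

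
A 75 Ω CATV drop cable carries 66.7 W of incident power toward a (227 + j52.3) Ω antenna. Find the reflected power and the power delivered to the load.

P_reflected ≈ 18.3 W; P_delivered ≈ 48.4 W

|Γ| = |(152 + j52.3)/(302 + j52.3)| = 0.524
|Γ|² = 0.275
P_refl = |Γ|²·P_inc = 18.3 W, P_del = (1 − |Γ|²)·P_inc = 48.4 W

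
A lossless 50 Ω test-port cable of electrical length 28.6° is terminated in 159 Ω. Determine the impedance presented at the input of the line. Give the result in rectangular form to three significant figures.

tan(βl) = tan(28.6°) = 0.545
Z_in = Z_0·(Z_L + jZ_0·tanβl)/(Z_0 + jZ_L·tanβl)
     = 50·(159 + j27.3)/(50 + j86.7)

Z_in ≈ 51.5 − j62 Ω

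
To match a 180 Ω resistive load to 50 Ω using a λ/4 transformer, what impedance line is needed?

Z_qwt ≈ 94.9 Ω

Z_qwt = √(Z_0·R_L) = √(50 × 180) = √9000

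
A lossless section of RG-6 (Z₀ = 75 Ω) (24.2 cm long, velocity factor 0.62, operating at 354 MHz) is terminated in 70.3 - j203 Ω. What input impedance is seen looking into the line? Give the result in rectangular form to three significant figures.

λ = v/f = 0.62·c / 354 MHz = 0.525 m
βl = 2π·l/λ = 2π × 0.461 = 166°
tan(βl) = tan(166°) = -0.253
Z_in = Z_0·(Z_L + jZ_0·tanβl)/(Z_0 + jZ_L·tanβl)
     = 75·(70.3 − j222)/(23.7 − j17.8)

Z_in ≈ 480 − j343 Ω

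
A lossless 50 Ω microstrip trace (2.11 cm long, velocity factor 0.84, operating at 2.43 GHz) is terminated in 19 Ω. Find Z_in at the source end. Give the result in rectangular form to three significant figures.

λ = v/f = 0.84·c / 2.43 GHz = 0.104 m
βl = 2π·l/λ = 2π × 0.203 = 73.2°
tan(βl) = tan(73.2°) = 3.32
Z_in = Z_0·(Z_L + jZ_0·tanβl)/(Z_0 + jZ_L·tanβl)
     = 50·(19 + j166)/(50 + j63.1)

Z_in ≈ 88.2 + j54.8 Ω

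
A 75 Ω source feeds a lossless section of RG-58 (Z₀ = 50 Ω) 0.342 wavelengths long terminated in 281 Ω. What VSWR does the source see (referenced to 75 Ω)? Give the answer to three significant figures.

βl = 2π × 0.342 = 123°
tan(βl) = -1.53
Z_in = Z_0·(Z_L + jZ_0·tanβl)/(Z_0 + jZ_L·tanβl) = 12.5 + j31.2 Ω
Γ_s = (Z_in − Z_s)/(Z_in + Z_s) = (-62.5 + j31.2)/(87.5 + j31.2), |Γ_s| = 0.752
VSWR = (1 + |Γ_s|)/(1 − |Γ_s|)

VSWR ≈ 7.05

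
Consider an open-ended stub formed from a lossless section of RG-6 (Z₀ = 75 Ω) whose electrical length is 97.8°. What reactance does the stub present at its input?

X_in ≈ 10.3 Ω (inductive)

tan(βl) = -7.3
For an open-ended stub, Z_in = −jZ_0·cot(βl) = −jZ_0/tan(βl)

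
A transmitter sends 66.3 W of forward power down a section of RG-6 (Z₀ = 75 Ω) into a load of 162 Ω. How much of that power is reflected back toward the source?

P_reflected ≈ 8.93 W

Γ = (162 − 75)/(162 + 75) = 0.367
|Γ|² = 0.135
P_refl = |Γ|²·P_inc = 8.93 W, P_del = (1 − |Γ|²)·P_inc = 57.4 W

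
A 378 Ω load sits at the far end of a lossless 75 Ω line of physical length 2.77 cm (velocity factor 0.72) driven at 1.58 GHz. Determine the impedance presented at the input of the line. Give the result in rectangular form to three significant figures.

λ = v/f = 0.72·c / 1.58 GHz = 0.137 m
βl = 2π·l/λ = 2π × 0.203 = 72.9°
tan(βl) = tan(72.9°) = 3.26
Z_in = Z_0·(Z_L + jZ_0·tanβl)/(Z_0 + jZ_L·tanβl)
     = 75·(378 + j244)/(75 + j1230)

Z_in ≈ 16.2 − j22 Ω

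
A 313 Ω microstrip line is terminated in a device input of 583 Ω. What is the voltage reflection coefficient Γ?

Γ = (Z_L − Z_0)/(Z_L + Z_0) = (583 − 313)/(583 + 313) = 270/896

Γ = 0.301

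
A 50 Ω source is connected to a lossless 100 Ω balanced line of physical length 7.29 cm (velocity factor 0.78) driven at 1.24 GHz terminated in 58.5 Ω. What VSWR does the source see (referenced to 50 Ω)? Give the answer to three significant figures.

λ = v/f = 0.78·c / 1.24 GHz = 0.189 m
βl = 2π·l/λ = 2π × 0.386 = 139°
tan(βl) = -0.867
Z_in = Z_0·(Z_L + jZ_0·tanβl)/(Z_0 + jZ_L·tanβl) = 81.5 − j45.4 Ω
Γ_s = (Z_in − Z_s)/(Z_in + Z_s) = (31.5 − j45.4)/(132 − j45.4), |Γ_s| = 0.397
VSWR = (1 + |Γ_s|)/(1 − |Γ_s|)

VSWR ≈ 2.32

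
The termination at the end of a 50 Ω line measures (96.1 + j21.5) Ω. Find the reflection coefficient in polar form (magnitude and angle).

Γ ≈ 0.344 ∠ 16.6°

Γ = (Z_L − Z_0)/(Z_L + Z_0) = (46.1 + j21.5)/(146.1 + j21.5)
|Γ| = 50.9/148 = 0.344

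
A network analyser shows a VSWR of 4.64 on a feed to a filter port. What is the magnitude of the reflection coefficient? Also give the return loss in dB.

|Γ| ≈ 0.645; return loss ≈ 3.8 dB

|Γ| = (S − 1)/(S + 1) = (4.64 − 1)/(4.64 + 1) = 3.64/5.64
RL = −20·log₁₀|Γ| = −20·log₁₀(0.645)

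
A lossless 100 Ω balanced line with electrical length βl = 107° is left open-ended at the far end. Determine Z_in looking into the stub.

tan(βl) = -3.27
For an open-ended stub, Z_in = −jZ_0·cot(βl) = −jZ_0/tan(βl)

Z_in ≈ +j30.6 Ω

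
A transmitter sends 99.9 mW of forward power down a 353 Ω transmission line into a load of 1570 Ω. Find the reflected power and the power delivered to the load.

Γ = (1570 − 353)/(1570 + 353) = 0.633
|Γ|² = 0.401
P_refl = |Γ|²·P_inc = 40 mW, P_del = (1 − |Γ|²)·P_inc = 59.9 mW

P_reflected ≈ 40 mW; P_delivered ≈ 59.9 mW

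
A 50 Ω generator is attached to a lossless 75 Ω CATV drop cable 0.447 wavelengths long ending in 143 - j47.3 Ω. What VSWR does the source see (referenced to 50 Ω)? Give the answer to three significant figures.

VSWR ≈ 3.24

βl = 2π × 0.447 = 161°
tan(βl) = -0.346
Z_in = Z_0·(Z_L + jZ_0·tanβl)/(Z_0 + jZ_L·tanβl) = 153 + j35.4 Ω
Γ_s = (Z_in − Z_s)/(Z_in + Z_s) = (103 + j35.4)/(203 + j35.4), |Γ_s| = 0.529
VSWR = (1 + |Γ_s|)/(1 − |Γ_s|)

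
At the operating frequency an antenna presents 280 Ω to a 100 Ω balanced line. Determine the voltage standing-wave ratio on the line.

VSWR ≈ 2.8

Γ = (280 − 100)/(280 + 100) = 0.474
VSWR = (1 + 0.474)/(1 − 0.474)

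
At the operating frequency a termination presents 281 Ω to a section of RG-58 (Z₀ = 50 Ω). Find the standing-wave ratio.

VSWR ≈ 5.62

Γ = (281 − 50)/(281 + 50) = 0.698
VSWR = (1 + 0.698)/(1 − 0.698)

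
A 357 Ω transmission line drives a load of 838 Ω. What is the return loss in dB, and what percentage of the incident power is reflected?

Γ = (838 − 357)/(838 + 357) = 0.403
RL = −20·log₁₀(0.403) = 7.9 dB
P_refl/P_inc = |Γ|² = 0.162

RL ≈ 7.9 dB; 16.2% of incident power reflected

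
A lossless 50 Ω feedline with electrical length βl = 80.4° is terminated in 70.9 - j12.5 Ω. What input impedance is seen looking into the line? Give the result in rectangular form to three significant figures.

tan(βl) = tan(80.4°) = 5.91
Z_in = Z_0·(Z_L + jZ_0·tanβl)/(Z_0 + jZ_L·tanβl)
     = 50·(70.9 + j283)/(124 + j419)

Z_in ≈ 33.4 + j1.4 Ω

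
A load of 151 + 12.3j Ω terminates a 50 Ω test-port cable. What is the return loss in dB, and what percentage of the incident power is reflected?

Γ = (101 + j12.3)/(201 + j12.3), |Γ| = 0.505
RL = −20·log₁₀(0.505) = 5.93 dB
P_refl/P_inc = |Γ|² = 0.255

RL ≈ 5.93 dB; 25.5% of incident power reflected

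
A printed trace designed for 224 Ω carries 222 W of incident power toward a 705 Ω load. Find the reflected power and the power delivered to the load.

Γ = (705 − 224)/(705 + 224) = 0.518
|Γ|² = 0.268
P_refl = |Γ|²·P_inc = 59.5 W, P_del = (1 − |Γ|²)·P_inc = 162 W

P_reflected ≈ 59.5 W; P_delivered ≈ 162 W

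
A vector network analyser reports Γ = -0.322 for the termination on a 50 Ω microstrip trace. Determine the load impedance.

Z_L = Z_0·(1 + Γ)/(1 − Γ) = 50·(0.678)/(1.32)

Z_L ≈ 25.6 Ω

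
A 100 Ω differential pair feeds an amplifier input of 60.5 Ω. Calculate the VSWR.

VSWR ≈ 1.65

For a purely resistive load, VSWR = R_L/Z_0 or Z_0/R_L (whichever > 1) = 100/60.5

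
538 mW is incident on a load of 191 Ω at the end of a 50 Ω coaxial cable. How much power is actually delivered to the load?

P_delivered ≈ 354 mW

Γ = (191 − 50)/(191 + 50) = 0.585
|Γ|² = 0.342
P_refl = |Γ|²·P_inc = 184 mW, P_del = (1 − |Γ|²)·P_inc = 354 mW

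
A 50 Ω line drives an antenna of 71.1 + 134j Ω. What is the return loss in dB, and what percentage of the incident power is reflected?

RL ≈ 2.49 dB; 56.4% of incident power reflected

Γ = (21.1 + j134)/(121.1 + j134), |Γ| = 0.751
RL = −20·log₁₀(0.751) = 2.49 dB
P_refl/P_inc = |Γ|² = 0.564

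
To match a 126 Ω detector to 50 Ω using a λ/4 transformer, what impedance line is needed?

Z_qwt = √(Z_0·R_L) = √(50 × 126) = √6300

Z_qwt ≈ 79.4 Ω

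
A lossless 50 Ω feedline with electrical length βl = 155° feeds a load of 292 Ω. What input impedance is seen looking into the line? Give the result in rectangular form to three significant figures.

tan(βl) = tan(155°) = -0.466
Z_in = Z_0·(Z_L + jZ_0·tanβl)/(Z_0 + jZ_L·tanβl)
     = 50·(292 − j23.3)/(50 − j136)

Z_in ≈ 42.2 + j91.7 Ω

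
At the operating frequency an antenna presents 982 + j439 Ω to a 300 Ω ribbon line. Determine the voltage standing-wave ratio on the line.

VSWR ≈ 3.98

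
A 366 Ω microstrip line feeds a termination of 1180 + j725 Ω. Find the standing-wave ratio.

Γ = (Z_L − Z_0)/(Z_L + Z_0) = (814 + j725)/(1546 + j725)
|Γ| = 1090/1710 = 0.638
VSWR = (1 + |Γ|)/(1 − |Γ|) = 1.64/0.362

VSWR ≈ 4.53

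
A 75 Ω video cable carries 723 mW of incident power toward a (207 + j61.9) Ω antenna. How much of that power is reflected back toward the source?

P_reflected ≈ 184 mW

|Γ| = |(132 + j61.9)/(282 + j61.9)| = 0.505
|Γ|² = 0.255
P_refl = |Γ|²·P_inc = 184 mW, P_del = (1 − |Γ|²)·P_inc = 539 mW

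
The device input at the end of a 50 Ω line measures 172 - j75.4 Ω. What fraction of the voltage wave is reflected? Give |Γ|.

|Γ| ≈ 0.612

Γ = (Z_L − Z_0)/(Z_L + Z_0) = (122 − j75.4)/(222 − j75.4)
|Γ| = 143/234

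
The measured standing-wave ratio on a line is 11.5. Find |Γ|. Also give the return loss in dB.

|Γ| ≈ 0.84; return loss ≈ 1.51 dB

|Γ| = (S − 1)/(S + 1) = (11.5 − 1)/(11.5 + 1) = 10.5/12.5
RL = −20·log₁₀|Γ| = −20·log₁₀(0.84)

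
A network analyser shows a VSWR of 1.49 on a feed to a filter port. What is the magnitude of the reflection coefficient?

|Γ| ≈ 0.197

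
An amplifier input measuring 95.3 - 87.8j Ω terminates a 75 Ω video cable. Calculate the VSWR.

VSWR ≈ 2.78

Γ = (Z_L − Z_0)/(Z_L + Z_0) = (20.3 − j87.8)/(170.3 − j87.8)
|Γ| = 90.1/192 = 0.47
VSWR = (1 + |Γ|)/(1 − |Γ|) = 1.47/0.53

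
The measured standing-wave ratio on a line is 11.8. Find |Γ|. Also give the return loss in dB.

|Γ| ≈ 0.844; return loss ≈ 1.48 dB

|Γ| = (S − 1)/(S + 1) = (11.8 − 1)/(11.8 + 1) = 10.8/12.8
RL = −20·log₁₀|Γ| = −20·log₁₀(0.844)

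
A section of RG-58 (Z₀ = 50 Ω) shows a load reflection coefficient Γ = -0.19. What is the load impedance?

Z_L = Z_0·(1 + Γ)/(1 − Γ) = 50·(0.81)/(1.19)

Z_L ≈ 34 Ω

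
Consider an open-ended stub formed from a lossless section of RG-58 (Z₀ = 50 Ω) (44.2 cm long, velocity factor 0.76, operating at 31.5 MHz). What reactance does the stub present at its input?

X_in ≈ -124 Ω (capacitive)

λ = v/f = 0.76·c / 31.5 MHz = 7.24 m
βl = 2π·l/λ = 2π × 0.0611 = 22°
tan(βl) = 0.404
For an open-ended stub, Z_in = −jZ_0·cot(βl) = −jZ_0/tan(βl)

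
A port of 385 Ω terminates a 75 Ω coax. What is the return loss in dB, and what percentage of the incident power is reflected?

RL ≈ 3.43 dB; 45.4% of incident power reflected

Γ = (385 − 75)/(385 + 75) = 0.674
RL = −20·log₁₀(0.674) = 3.43 dB
P_refl/P_inc = |Γ|² = 0.454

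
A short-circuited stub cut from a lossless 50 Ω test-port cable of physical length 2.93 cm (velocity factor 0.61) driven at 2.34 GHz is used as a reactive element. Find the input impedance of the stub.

Z_in ≈ −j50.2 Ω

λ = v/f = 0.61·c / 2.34 GHz = 0.0782 m
βl = 2π·l/λ = 2π × 0.375 = 135°
tan(βl) = -1
For a short-circuited stub, Z_in = jZ_0·tan(βl)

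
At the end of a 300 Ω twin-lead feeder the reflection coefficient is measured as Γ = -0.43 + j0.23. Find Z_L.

Z_L = Z_0·(1 + Γ)/(1 − Γ) = 300·(0.57 + j0.23)/(1.43 − j0.23)

Z_L ≈ 109 + j65.8 Ω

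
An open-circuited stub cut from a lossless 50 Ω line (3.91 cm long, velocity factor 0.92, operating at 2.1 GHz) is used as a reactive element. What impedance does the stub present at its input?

Z_in ≈ +j15.4 Ω

λ = v/f = 0.92·c / 2.1 GHz = 0.131 m
βl = 2π·l/λ = 2π × 0.298 = 107°
tan(βl) = -3.25
For an open-circuited stub, Z_in = −jZ_0·cot(βl) = −jZ_0/tan(βl)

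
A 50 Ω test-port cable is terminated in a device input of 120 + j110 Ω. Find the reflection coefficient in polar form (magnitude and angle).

Γ = (Z_L − Z_0)/(Z_L + Z_0) = (70 + j110)/(170 + j110)
|Γ| = 130/202 = 0.644

Γ ≈ 0.644 ∠ 24.6°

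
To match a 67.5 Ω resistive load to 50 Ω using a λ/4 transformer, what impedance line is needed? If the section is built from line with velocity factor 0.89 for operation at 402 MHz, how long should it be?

Z_qwt = √(Z_0·R_L) = √(50 × 67.5) = √3375
λ = 0.89·c/f = 0.664 m, so l = λ/4 = 0.166 m

Z_qwt ≈ 58.1 Ω; length ≈ 16.6 cm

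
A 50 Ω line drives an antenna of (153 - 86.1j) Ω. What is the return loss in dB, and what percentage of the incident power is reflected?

Γ = (103 − j86.1)/(203 − j86.1), |Γ| = 0.609
RL = −20·log₁₀(0.609) = 4.31 dB
P_refl/P_inc = |Γ|² = 0.371

RL ≈ 4.31 dB; 37.1% of incident power reflected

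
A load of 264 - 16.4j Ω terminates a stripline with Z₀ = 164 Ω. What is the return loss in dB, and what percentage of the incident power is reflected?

RL ≈ 12.5 dB; 5.6% of incident power reflected

Γ = (100 − j16.4)/(428 − j16.4), |Γ| = 0.237
RL = −20·log₁₀(0.237) = 12.5 dB
P_refl/P_inc = |Γ|² = 0.056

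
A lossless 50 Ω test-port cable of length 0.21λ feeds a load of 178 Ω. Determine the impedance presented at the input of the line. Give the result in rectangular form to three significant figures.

βl = 2π × 0.21 = 75.6°
tan(βl) = tan(75.6°) = 3.89
Z_in = Z_0·(Z_L + jZ_0·tanβl)/(Z_0 + jZ_L·tanβl)
     = 50·(178 + j195)/(50 + j693)

Z_in ≈ 14.9 − j11.8 Ω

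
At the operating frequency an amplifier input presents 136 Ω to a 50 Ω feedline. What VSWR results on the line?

Γ = (136 − 50)/(136 + 50) = 0.462
VSWR = (1 + 0.462)/(1 − 0.462)

VSWR ≈ 2.72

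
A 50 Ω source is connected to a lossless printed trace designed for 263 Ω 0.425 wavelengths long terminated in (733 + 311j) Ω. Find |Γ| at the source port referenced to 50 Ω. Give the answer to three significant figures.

|Γ| ≈ 0.852

βl = 2π × 0.425 = 153°
tan(βl) = -0.51
Z_in = Z_0·(Z_L + jZ_0·tanβl)/(Z_0 + jZ_L·tanβl) = 201 + j289 Ω
Γ_s = (Z_in − Z_s)/(Z_in + Z_s) = (151 + j289)/(251 + j289), |Γ_s| = 0.852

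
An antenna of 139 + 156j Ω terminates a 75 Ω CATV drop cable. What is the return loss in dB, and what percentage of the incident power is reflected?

Γ = (64 + j156)/(214 + j156), |Γ| = 0.637
RL = −20·log₁₀(0.637) = 3.92 dB
P_refl/P_inc = |Γ|² = 0.405

RL ≈ 3.92 dB; 40.5% of incident power reflected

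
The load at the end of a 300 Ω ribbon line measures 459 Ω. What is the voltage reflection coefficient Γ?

Γ = (Z_L − Z_0)/(Z_L + Z_0) = (459 − 300)/(459 + 300) = 159/759

Γ = 0.209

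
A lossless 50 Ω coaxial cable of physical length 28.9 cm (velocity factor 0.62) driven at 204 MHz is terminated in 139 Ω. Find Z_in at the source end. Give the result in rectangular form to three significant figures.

Z_in ≈ 21 + j19 Ω

λ = v/f = 0.62·c / 204 MHz = 0.912 m
βl = 2π·l/λ = 2π × 0.317 = 114°
tan(βl) = tan(114°) = -2.23
Z_in = Z_0·(Z_L + jZ_0·tanβl)/(Z_0 + jZ_L·tanβl)
     = 50·(139 − j112)/(50 − j311)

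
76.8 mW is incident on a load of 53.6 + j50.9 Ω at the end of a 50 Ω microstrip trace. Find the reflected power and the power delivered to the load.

P_reflected ≈ 15 mW; P_delivered ≈ 61.8 mW

|Γ| = |(3.6 + j50.9)/(103.6 + j50.9)| = 0.442
|Γ|² = 0.195
P_refl = |Γ|²·P_inc = 15 mW, P_del = (1 − |Γ|²)·P_inc = 61.8 mW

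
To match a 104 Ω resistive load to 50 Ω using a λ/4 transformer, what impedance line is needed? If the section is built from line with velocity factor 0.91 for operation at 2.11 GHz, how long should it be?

Z_qwt = √(Z_0·R_L) = √(50 × 104) = √5200
λ = 0.91·c/f = 0.129 m, so l = λ/4 = 0.0323 m

Z_qwt ≈ 72.1 Ω; length ≈ 3.23 cm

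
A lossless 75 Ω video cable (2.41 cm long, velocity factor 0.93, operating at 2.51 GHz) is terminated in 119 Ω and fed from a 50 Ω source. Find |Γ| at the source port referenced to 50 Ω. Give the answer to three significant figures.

|Γ| ≈ 0.0961

λ = v/f = 0.93·c / 2.51 GHz = 0.111 m
βl = 2π·l/λ = 2π × 0.217 = 78.1°
tan(βl) = 4.73
Z_in = Z_0·(Z_L + jZ_0·tanβl)/(Z_0 + jZ_L·tanβl) = 48.5 − j9.4 Ω
Γ_s = (Z_in − Z_s)/(Z_in + Z_s) = (-1.48 − j9.4)/(98.5 − j9.4), |Γ_s| = 0.0961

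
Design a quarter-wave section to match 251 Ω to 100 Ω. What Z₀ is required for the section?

Z_qwt ≈ 158 Ω

Z_qwt = √(Z_0·R_L) = √(100 × 251) = √25100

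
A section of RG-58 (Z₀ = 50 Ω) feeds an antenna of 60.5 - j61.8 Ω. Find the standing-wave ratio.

Γ = (Z_L − Z_0)/(Z_L + Z_0) = (10.5 − j61.8)/(110.5 − j61.8)
|Γ| = 62.7/127 = 0.495
VSWR = (1 + |Γ|)/(1 − |Γ|) = 1.5/0.505

VSWR ≈ 2.96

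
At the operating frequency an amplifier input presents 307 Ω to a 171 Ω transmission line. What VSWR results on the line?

VSWR ≈ 1.8

For a purely resistive load, VSWR = R_L/Z_0 or Z_0/R_L (whichever > 1) = 307/171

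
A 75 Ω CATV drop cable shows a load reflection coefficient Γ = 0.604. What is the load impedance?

Z_L ≈ 304 Ω

Z_L = Z_0·(1 + Γ)/(1 − Γ) = 75·(1.6)/(0.396)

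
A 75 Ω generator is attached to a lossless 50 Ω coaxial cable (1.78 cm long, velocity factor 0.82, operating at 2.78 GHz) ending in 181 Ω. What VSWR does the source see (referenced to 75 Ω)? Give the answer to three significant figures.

λ = v/f = 0.82·c / 2.78 GHz = 0.0885 m
βl = 2π·l/λ = 2π × 0.201 = 72.4°
tan(βl) = 3.16
Z_in = Z_0·(Z_L + jZ_0·tanβl)/(Z_0 + jZ_L·tanβl) = 15.1 − j14.5 Ω
Γ_s = (Z_in − Z_s)/(Z_in + Z_s) = (-59.9 − j14.5)/(90.1 − j14.5), |Γ_s| = 0.676
VSWR = (1 + |Γ_s|)/(1 − |Γ_s|)

VSWR ≈ 5.17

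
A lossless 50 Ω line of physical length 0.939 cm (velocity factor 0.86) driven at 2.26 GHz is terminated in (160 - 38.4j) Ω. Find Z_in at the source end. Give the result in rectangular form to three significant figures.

Z_in ≈ 39.4 − j56.8 Ω

λ = v/f = 0.86·c / 2.26 GHz = 0.114 m
βl = 2π·l/λ = 2π × 0.0823 = 29.6°
tan(βl) = tan(29.6°) = 0.568
Z_in = Z_0·(Z_L + jZ_0·tanβl)/(Z_0 + jZ_L·tanβl)
     = 50·(160 − j9.98)/(71.8 + j90.9)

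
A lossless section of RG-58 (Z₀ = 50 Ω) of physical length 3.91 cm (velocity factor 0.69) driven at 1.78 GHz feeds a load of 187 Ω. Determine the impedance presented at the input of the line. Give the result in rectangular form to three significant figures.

Z_in ≈ 17.8 + j27.2 Ω

λ = v/f = 0.69·c / 1.78 GHz = 0.116 m
βl = 2π·l/λ = 2π × 0.336 = 121°
tan(βl) = tan(121°) = -1.66
Z_in = Z_0·(Z_L + jZ_0·tanβl)/(Z_0 + jZ_L·tanβl)
     = 50·(187 − j83.1)/(50 − j311)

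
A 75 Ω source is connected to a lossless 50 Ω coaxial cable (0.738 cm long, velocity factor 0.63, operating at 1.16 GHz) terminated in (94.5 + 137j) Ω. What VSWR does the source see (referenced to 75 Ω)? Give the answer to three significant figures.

VSWR ≈ 4.16

λ = v/f = 0.63·c / 1.16 GHz = 0.163 m
βl = 2π·l/λ = 2π × 0.0453 = 16.3°
tan(βl) = 0.293
Z_in = Z_0·(Z_L + jZ_0·tanβl)/(Z_0 + jZ_L·tanβl) = 297 − j64.2 Ω
Γ_s = (Z_in − Z_s)/(Z_in + Z_s) = (222 − j64.2)/(372 − j64.2), |Γ_s| = 0.612
VSWR = (1 + |Γ_s|)/(1 − |Γ_s|)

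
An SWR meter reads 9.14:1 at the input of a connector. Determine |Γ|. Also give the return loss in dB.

|Γ| = (S − 1)/(S + 1) = (9.14 − 1)/(9.14 + 1) = 8.14/10.1
RL = −20·log₁₀|Γ| = −20·log₁₀(0.803)

|Γ| ≈ 0.803; return loss ≈ 1.91 dB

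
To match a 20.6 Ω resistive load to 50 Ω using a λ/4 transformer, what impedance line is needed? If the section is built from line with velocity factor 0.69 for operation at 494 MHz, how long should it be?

Z_qwt = √(Z_0·R_L) = √(50 × 20.6) = √1030
λ = 0.69·c/f = 0.419 m, so l = λ/4 = 0.105 m

Z_qwt ≈ 32.1 Ω; length ≈ 10.5 cm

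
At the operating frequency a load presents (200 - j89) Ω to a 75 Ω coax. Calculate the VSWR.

Γ = (Z_L − Z_0)/(Z_L + Z_0) = (125 − j89)/(275 − j89)
|Γ| = 153/289 = 0.531
VSWR = (1 + |Γ|)/(1 − |Γ|) = 1.53/0.469

VSWR ≈ 3.26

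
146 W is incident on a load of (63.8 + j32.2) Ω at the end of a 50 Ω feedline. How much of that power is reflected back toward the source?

P_reflected ≈ 12.8 W

|Γ| = |(13.8 + j32.2)/(113.8 + j32.2)| = 0.296
|Γ|² = 0.0877
P_refl = |Γ|²·P_inc = 12.8 W, P_del = (1 − |Γ|²)·P_inc = 133 W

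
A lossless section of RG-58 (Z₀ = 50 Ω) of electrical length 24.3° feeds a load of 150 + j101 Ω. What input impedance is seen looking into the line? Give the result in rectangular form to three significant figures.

Z_in ≈ 98 − j104 Ω

tan(βl) = tan(24.3°) = 0.452
Z_in = Z_0·(Z_L + jZ_0·tanβl)/(Z_0 + jZ_L·tanβl)
     = 50·(150 + j124)/(4.4 + j67.7)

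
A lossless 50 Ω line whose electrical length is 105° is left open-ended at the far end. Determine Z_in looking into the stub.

Z_in ≈ +j13.4 Ω

tan(βl) = -3.73
For an open-ended stub, Z_in = −jZ_0·cot(βl) = −jZ_0/tan(βl)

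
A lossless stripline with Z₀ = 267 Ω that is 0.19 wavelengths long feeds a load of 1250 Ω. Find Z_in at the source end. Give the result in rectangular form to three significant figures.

Z_in ≈ 65.5 − j100 Ω

βl = 2π × 0.19 = 68.4°
tan(βl) = tan(68.4°) = 2.53
Z_in = Z_0·(Z_L + jZ_0·tanβl)/(Z_0 + jZ_L·tanβl)
     = 267·(1250 + j674)/(267 + j3160)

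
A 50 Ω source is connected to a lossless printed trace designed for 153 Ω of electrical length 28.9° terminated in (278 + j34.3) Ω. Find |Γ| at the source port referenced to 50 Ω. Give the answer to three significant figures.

|Γ| ≈ 0.671

tan(βl) = 0.552
Z_in = Z_0·(Z_L + jZ_0·tanβl)/(Z_0 + jZ_L·tanβl) = 204 − j98.5 Ω
Γ_s = (Z_in − Z_s)/(Z_in + Z_s) = (154 − j98.5)/(254 − j98.5), |Γ_s| = 0.671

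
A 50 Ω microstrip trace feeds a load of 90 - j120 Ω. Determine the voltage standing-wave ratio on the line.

VSWR ≈ 5.37

Γ = (Z_L − Z_0)/(Z_L + Z_0) = (40 − j120)/(140 − j120)
|Γ| = 126/184 = 0.686
VSWR = (1 + |Γ|)/(1 − |Γ|) = 1.69/0.314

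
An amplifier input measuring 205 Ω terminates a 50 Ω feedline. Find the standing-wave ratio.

For a purely resistive load, VSWR = R_L/Z_0 or Z_0/R_L (whichever > 1) = 205/50

VSWR ≈ 4.1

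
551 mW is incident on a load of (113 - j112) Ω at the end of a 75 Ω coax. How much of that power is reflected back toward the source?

|Γ| = |(38 − j112)/(188 − j112)| = 0.54
|Γ|² = 0.292
P_refl = |Γ|²·P_inc = 161 mW, P_del = (1 − |Γ|²)·P_inc = 390 mW

P_reflected ≈ 161 mW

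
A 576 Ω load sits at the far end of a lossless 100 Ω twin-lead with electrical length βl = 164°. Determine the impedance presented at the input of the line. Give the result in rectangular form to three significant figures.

tan(βl) = tan(164°) = -0.287
Z_in = Z_0·(Z_L + jZ_0·tanβl)/(Z_0 + jZ_L·tanβl)
     = 100·(576 − j28.7)/(100 − j165)

Z_in ≈ 167 + j248 Ω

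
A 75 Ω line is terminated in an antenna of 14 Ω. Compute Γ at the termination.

Γ = (Z_L − Z_0)/(Z_L + Z_0) = (14 − 75)/(14 + 75) = -61/89

Γ = -0.685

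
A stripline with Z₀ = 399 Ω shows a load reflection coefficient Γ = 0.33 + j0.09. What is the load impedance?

Z_L = Z_0·(1 + Γ)/(1 − Γ) = 399·(1.33 + j0.09)/(0.67 − j0.09)

Z_L ≈ 771 + j157 Ω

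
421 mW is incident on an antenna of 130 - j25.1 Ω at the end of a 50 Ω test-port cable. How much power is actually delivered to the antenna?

|Γ| = |(80 − j25.1)/(180 − j25.1)| = 0.461
|Γ|² = 0.213
P_refl = |Γ|²·P_inc = 89.6 mW, P_del = (1 − |Γ|²)·P_inc = 331 mW

P_delivered ≈ 331 mW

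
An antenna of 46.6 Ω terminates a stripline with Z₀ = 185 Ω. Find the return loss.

RL ≈ 4.47 dB

Γ = (46.6 − 185)/(46.6 + 185) = -0.598
RL = −20·log₁₀|Γ| = −20·log₁₀(0.598)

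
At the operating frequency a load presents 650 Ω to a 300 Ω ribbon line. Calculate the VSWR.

Γ = (650 − 300)/(650 + 300) = 0.368
VSWR = (1 + 0.368)/(1 − 0.368)

VSWR ≈ 2.17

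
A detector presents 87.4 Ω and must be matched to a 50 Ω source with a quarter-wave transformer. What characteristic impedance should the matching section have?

Z_qwt ≈ 66.1 Ω

Z_qwt = √(Z_0·R_L) = √(50 × 87.4) = √4370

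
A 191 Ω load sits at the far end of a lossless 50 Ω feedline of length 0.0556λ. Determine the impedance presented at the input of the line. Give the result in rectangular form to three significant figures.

βl = 2π × 0.0556 = 20°
tan(βl) = tan(20°) = 0.364
Z_in = Z_0·(Z_L + jZ_0·tanβl)/(Z_0 + jZ_L·tanβl)
     = 50·(191 + j18.2)/(50 + j69.6)

Z_in ≈ 73.7 − j84.3 Ω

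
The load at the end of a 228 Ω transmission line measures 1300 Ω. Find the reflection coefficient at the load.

Γ = 0.702

Γ = (Z_L − Z_0)/(Z_L + Z_0) = (1300 − 228)/(1300 + 228) = 1072/1528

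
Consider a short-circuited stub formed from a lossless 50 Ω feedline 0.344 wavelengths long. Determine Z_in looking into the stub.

βl = 2π × 0.344 = 124°
tan(βl) = -1.49
For a short-circuited stub, Z_in = jZ_0·tan(βl)

Z_in ≈ −j74.6 Ω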